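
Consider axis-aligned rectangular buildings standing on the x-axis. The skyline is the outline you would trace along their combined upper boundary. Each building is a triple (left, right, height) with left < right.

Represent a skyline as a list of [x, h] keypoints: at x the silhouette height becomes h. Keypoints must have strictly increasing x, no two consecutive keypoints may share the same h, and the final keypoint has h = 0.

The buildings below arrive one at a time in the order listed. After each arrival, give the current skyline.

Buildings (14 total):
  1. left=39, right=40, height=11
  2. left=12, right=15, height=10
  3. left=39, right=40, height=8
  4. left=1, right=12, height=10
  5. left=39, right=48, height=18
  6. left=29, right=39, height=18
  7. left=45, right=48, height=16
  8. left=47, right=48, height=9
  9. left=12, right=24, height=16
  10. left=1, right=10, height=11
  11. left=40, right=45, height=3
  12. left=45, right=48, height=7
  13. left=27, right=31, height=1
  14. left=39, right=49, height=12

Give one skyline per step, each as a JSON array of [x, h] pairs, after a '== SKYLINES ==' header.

== SKYLINES ==
[[39,11],[40,0]]
[[12,10],[15,0],[39,11],[40,0]]
[[12,10],[15,0],[39,11],[40,0]]
[[1,10],[15,0],[39,11],[40,0]]
[[1,10],[15,0],[39,18],[48,0]]
[[1,10],[15,0],[29,18],[48,0]]
[[1,10],[15,0],[29,18],[48,0]]
[[1,10],[15,0],[29,18],[48,0]]
[[1,10],[12,16],[24,0],[29,18],[48,0]]
[[1,11],[10,10],[12,16],[24,0],[29,18],[48,0]]
[[1,11],[10,10],[12,16],[24,0],[29,18],[48,0]]
[[1,11],[10,10],[12,16],[24,0],[29,18],[48,0]]
[[1,11],[10,10],[12,16],[24,0],[27,1],[29,18],[48,0]]
[[1,11],[10,10],[12,16],[24,0],[27,1],[29,18],[48,12],[49,0]]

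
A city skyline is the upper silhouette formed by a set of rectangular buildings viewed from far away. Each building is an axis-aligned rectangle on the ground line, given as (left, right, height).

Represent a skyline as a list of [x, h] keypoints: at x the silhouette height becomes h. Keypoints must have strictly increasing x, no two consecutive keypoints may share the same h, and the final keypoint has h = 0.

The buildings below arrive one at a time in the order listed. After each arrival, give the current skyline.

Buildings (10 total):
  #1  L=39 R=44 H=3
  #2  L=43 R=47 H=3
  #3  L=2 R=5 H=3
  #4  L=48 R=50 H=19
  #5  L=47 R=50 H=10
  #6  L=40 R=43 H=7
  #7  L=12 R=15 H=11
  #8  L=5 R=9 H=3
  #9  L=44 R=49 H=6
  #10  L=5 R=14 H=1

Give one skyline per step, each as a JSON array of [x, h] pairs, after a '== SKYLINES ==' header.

== SKYLINES ==
[[39,3],[44,0]]
[[39,3],[47,0]]
[[2,3],[5,0],[39,3],[47,0]]
[[2,3],[5,0],[39,3],[47,0],[48,19],[50,0]]
[[2,3],[5,0],[39,3],[47,10],[48,19],[50,0]]
[[2,3],[5,0],[39,3],[40,7],[43,3],[47,10],[48,19],[50,0]]
[[2,3],[5,0],[12,11],[15,0],[39,3],[40,7],[43,3],[47,10],[48,19],[50,0]]
[[2,3],[9,0],[12,11],[15,0],[39,3],[40,7],[43,3],[47,10],[48,19],[50,0]]
[[2,3],[9,0],[12,11],[15,0],[39,3],[40,7],[43,3],[44,6],[47,10],[48,19],[50,0]]
[[2,3],[9,1],[12,11],[15,0],[39,3],[40,7],[43,3],[44,6],[47,10],[48,19],[50,0]]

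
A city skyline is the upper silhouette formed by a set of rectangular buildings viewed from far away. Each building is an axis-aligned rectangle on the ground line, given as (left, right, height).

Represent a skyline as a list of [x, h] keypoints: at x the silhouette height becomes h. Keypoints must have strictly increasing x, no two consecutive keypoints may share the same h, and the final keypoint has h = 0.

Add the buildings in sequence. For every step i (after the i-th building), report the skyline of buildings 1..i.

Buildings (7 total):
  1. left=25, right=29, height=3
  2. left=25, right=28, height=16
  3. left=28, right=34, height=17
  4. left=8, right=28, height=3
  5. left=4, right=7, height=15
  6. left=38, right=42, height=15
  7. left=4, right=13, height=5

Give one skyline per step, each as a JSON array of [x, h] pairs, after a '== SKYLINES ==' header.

== SKYLINES ==
[[25,3],[29,0]]
[[25,16],[28,3],[29,0]]
[[25,16],[28,17],[34,0]]
[[8,3],[25,16],[28,17],[34,0]]
[[4,15],[7,0],[8,3],[25,16],[28,17],[34,0]]
[[4,15],[7,0],[8,3],[25,16],[28,17],[34,0],[38,15],[42,0]]
[[4,15],[7,5],[13,3],[25,16],[28,17],[34,0],[38,15],[42,0]]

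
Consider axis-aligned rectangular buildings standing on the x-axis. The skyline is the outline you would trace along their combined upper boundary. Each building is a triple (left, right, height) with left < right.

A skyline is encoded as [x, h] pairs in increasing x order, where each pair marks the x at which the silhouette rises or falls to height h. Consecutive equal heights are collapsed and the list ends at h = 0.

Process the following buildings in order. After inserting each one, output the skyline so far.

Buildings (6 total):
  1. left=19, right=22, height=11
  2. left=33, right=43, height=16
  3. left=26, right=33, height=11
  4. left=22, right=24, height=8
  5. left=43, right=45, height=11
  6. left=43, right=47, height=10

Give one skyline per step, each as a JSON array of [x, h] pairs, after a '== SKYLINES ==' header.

== SKYLINES ==
[[19,11],[22,0]]
[[19,11],[22,0],[33,16],[43,0]]
[[19,11],[22,0],[26,11],[33,16],[43,0]]
[[19,11],[22,8],[24,0],[26,11],[33,16],[43,0]]
[[19,11],[22,8],[24,0],[26,11],[33,16],[43,11],[45,0]]
[[19,11],[22,8],[24,0],[26,11],[33,16],[43,11],[45,10],[47,0]]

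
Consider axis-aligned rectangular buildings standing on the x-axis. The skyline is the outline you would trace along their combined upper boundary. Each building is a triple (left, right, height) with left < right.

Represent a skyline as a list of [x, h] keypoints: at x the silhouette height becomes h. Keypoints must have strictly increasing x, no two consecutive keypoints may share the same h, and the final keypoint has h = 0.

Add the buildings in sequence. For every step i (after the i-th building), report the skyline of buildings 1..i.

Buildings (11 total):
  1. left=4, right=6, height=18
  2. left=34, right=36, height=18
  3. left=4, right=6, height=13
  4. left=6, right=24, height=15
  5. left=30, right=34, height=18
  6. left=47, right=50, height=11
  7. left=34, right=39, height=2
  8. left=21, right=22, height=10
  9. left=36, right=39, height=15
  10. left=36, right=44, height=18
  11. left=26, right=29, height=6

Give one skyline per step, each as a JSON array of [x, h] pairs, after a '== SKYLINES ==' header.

== SKYLINES ==
[[4,18],[6,0]]
[[4,18],[6,0],[34,18],[36,0]]
[[4,18],[6,0],[34,18],[36,0]]
[[4,18],[6,15],[24,0],[34,18],[36,0]]
[[4,18],[6,15],[24,0],[30,18],[36,0]]
[[4,18],[6,15],[24,0],[30,18],[36,0],[47,11],[50,0]]
[[4,18],[6,15],[24,0],[30,18],[36,2],[39,0],[47,11],[50,0]]
[[4,18],[6,15],[24,0],[30,18],[36,2],[39,0],[47,11],[50,0]]
[[4,18],[6,15],[24,0],[30,18],[36,15],[39,0],[47,11],[50,0]]
[[4,18],[6,15],[24,0],[30,18],[44,0],[47,11],[50,0]]
[[4,18],[6,15],[24,0],[26,6],[29,0],[30,18],[44,0],[47,11],[50,0]]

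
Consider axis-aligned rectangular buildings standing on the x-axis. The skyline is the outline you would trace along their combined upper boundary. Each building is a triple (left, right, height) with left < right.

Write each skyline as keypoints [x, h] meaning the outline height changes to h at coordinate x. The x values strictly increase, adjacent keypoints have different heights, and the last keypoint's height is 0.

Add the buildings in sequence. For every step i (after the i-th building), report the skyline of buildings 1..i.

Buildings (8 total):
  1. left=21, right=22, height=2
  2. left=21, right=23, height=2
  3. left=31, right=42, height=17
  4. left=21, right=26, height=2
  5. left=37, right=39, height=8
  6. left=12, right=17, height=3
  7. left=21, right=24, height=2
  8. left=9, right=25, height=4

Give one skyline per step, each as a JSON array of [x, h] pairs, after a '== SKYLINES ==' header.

== SKYLINES ==
[[21,2],[22,0]]
[[21,2],[23,0]]
[[21,2],[23,0],[31,17],[42,0]]
[[21,2],[26,0],[31,17],[42,0]]
[[21,2],[26,0],[31,17],[42,0]]
[[12,3],[17,0],[21,2],[26,0],[31,17],[42,0]]
[[12,3],[17,0],[21,2],[26,0],[31,17],[42,0]]
[[9,4],[25,2],[26,0],[31,17],[42,0]]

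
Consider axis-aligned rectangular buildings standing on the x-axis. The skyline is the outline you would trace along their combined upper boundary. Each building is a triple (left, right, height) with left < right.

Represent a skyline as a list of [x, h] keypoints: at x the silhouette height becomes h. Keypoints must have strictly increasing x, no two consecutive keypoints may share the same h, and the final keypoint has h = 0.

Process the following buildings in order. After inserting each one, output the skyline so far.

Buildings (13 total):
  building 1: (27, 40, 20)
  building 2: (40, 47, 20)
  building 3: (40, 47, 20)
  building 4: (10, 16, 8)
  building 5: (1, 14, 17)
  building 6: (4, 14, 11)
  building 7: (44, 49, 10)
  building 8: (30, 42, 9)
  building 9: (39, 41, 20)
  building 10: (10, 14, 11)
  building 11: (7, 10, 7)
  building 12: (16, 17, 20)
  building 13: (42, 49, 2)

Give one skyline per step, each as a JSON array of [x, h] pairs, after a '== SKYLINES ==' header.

== SKYLINES ==
[[27,20],[40,0]]
[[27,20],[47,0]]
[[27,20],[47,0]]
[[10,8],[16,0],[27,20],[47,0]]
[[1,17],[14,8],[16,0],[27,20],[47,0]]
[[1,17],[14,8],[16,0],[27,20],[47,0]]
[[1,17],[14,8],[16,0],[27,20],[47,10],[49,0]]
[[1,17],[14,8],[16,0],[27,20],[47,10],[49,0]]
[[1,17],[14,8],[16,0],[27,20],[47,10],[49,0]]
[[1,17],[14,8],[16,0],[27,20],[47,10],[49,0]]
[[1,17],[14,8],[16,0],[27,20],[47,10],[49,0]]
[[1,17],[14,8],[16,20],[17,0],[27,20],[47,10],[49,0]]
[[1,17],[14,8],[16,20],[17,0],[27,20],[47,10],[49,0]]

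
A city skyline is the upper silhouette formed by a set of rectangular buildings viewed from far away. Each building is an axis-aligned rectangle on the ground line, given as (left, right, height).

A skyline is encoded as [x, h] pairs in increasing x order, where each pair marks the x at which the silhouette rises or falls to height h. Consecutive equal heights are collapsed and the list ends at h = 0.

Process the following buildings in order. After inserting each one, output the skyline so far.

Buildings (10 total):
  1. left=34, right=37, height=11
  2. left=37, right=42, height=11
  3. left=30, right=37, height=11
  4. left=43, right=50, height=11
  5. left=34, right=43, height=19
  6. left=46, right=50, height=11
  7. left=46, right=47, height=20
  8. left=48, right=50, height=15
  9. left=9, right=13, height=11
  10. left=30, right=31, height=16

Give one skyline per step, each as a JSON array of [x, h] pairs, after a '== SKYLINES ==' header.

== SKYLINES ==
[[34,11],[37,0]]
[[34,11],[42,0]]
[[30,11],[42,0]]
[[30,11],[42,0],[43,11],[50,0]]
[[30,11],[34,19],[43,11],[50,0]]
[[30,11],[34,19],[43,11],[50,0]]
[[30,11],[34,19],[43,11],[46,20],[47,11],[50,0]]
[[30,11],[34,19],[43,11],[46,20],[47,11],[48,15],[50,0]]
[[9,11],[13,0],[30,11],[34,19],[43,11],[46,20],[47,11],[48,15],[50,0]]
[[9,11],[13,0],[30,16],[31,11],[34,19],[43,11],[46,20],[47,11],[48,15],[50,0]]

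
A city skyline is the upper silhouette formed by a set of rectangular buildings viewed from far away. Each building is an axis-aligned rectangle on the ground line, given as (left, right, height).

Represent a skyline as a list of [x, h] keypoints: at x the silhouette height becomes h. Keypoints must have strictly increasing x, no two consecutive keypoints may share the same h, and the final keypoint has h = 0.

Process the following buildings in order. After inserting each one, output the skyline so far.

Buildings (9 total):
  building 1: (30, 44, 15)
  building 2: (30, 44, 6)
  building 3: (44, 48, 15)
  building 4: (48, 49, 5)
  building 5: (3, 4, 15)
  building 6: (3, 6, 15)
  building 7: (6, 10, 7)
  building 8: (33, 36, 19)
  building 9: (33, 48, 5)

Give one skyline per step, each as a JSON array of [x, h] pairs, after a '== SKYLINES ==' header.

== SKYLINES ==
[[30,15],[44,0]]
[[30,15],[44,0]]
[[30,15],[48,0]]
[[30,15],[48,5],[49,0]]
[[3,15],[4,0],[30,15],[48,5],[49,0]]
[[3,15],[6,0],[30,15],[48,5],[49,0]]
[[3,15],[6,7],[10,0],[30,15],[48,5],[49,0]]
[[3,15],[6,7],[10,0],[30,15],[33,19],[36,15],[48,5],[49,0]]
[[3,15],[6,7],[10,0],[30,15],[33,19],[36,15],[48,5],[49,0]]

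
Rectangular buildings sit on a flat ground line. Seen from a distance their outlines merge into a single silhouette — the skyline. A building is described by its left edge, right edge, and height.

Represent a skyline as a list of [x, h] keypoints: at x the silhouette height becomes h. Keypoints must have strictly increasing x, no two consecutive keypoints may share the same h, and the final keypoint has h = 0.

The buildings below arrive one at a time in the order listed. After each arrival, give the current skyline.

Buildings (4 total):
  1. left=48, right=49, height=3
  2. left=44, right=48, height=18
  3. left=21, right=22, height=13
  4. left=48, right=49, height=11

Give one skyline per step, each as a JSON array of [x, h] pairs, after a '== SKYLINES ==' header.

== SKYLINES ==
[[48,3],[49,0]]
[[44,18],[48,3],[49,0]]
[[21,13],[22,0],[44,18],[48,3],[49,0]]
[[21,13],[22,0],[44,18],[48,11],[49,0]]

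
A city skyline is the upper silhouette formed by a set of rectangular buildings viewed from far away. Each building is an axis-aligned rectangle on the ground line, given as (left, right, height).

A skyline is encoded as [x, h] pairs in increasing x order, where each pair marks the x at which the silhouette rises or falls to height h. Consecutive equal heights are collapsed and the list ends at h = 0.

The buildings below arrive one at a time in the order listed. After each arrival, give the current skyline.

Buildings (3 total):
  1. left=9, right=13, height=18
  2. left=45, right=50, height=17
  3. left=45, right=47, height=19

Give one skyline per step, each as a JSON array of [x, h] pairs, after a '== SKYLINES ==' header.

== SKYLINES ==
[[9,18],[13,0]]
[[9,18],[13,0],[45,17],[50,0]]
[[9,18],[13,0],[45,19],[47,17],[50,0]]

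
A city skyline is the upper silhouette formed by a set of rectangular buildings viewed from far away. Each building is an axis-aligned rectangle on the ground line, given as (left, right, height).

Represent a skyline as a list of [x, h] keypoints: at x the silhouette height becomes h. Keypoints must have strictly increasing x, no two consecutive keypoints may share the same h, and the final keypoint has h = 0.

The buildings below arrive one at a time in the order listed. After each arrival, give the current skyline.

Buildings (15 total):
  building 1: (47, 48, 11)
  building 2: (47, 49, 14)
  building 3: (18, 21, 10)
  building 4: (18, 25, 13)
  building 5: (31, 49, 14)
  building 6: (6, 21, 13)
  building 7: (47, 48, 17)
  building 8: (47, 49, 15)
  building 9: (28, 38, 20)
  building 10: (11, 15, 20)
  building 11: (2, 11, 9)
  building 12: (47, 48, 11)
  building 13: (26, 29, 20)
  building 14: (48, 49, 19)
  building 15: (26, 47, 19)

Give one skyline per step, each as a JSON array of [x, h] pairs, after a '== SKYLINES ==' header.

== SKYLINES ==
[[47,11],[48,0]]
[[47,14],[49,0]]
[[18,10],[21,0],[47,14],[49,0]]
[[18,13],[25,0],[47,14],[49,0]]
[[18,13],[25,0],[31,14],[49,0]]
[[6,13],[25,0],[31,14],[49,0]]
[[6,13],[25,0],[31,14],[47,17],[48,14],[49,0]]
[[6,13],[25,0],[31,14],[47,17],[48,15],[49,0]]
[[6,13],[25,0],[28,20],[38,14],[47,17],[48,15],[49,0]]
[[6,13],[11,20],[15,13],[25,0],[28,20],[38,14],[47,17],[48,15],[49,0]]
[[2,9],[6,13],[11,20],[15,13],[25,0],[28,20],[38,14],[47,17],[48,15],[49,0]]
[[2,9],[6,13],[11,20],[15,13],[25,0],[28,20],[38,14],[47,17],[48,15],[49,0]]
[[2,9],[6,13],[11,20],[15,13],[25,0],[26,20],[38,14],[47,17],[48,15],[49,0]]
[[2,9],[6,13],[11,20],[15,13],[25,0],[26,20],[38,14],[47,17],[48,19],[49,0]]
[[2,9],[6,13],[11,20],[15,13],[25,0],[26,20],[38,19],[47,17],[48,19],[49,0]]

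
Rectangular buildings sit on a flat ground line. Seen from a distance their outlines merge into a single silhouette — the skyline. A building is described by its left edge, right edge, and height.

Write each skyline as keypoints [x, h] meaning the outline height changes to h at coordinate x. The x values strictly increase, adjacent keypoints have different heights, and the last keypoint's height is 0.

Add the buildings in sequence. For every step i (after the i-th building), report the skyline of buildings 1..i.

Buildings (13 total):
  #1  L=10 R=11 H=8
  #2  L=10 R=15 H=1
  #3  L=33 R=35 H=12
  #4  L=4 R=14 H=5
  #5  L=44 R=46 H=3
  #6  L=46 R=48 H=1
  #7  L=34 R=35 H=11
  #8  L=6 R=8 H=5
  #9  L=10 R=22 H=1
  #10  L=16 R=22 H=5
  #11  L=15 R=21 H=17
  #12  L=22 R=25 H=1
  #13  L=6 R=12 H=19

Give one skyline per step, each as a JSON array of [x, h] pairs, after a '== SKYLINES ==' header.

== SKYLINES ==
[[10,8],[11,0]]
[[10,8],[11,1],[15,0]]
[[10,8],[11,1],[15,0],[33,12],[35,0]]
[[4,5],[10,8],[11,5],[14,1],[15,0],[33,12],[35,0]]
[[4,5],[10,8],[11,5],[14,1],[15,0],[33,12],[35,0],[44,3],[46,0]]
[[4,5],[10,8],[11,5],[14,1],[15,0],[33,12],[35,0],[44,3],[46,1],[48,0]]
[[4,5],[10,8],[11,5],[14,1],[15,0],[33,12],[35,0],[44,3],[46,1],[48,0]]
[[4,5],[10,8],[11,5],[14,1],[15,0],[33,12],[35,0],[44,3],[46,1],[48,0]]
[[4,5],[10,8],[11,5],[14,1],[22,0],[33,12],[35,0],[44,3],[46,1],[48,0]]
[[4,5],[10,8],[11,5],[14,1],[16,5],[22,0],[33,12],[35,0],[44,3],[46,1],[48,0]]
[[4,5],[10,8],[11,5],[14,1],[15,17],[21,5],[22,0],[33,12],[35,0],[44,3],[46,1],[48,0]]
[[4,5],[10,8],[11,5],[14,1],[15,17],[21,5],[22,1],[25,0],[33,12],[35,0],[44,3],[46,1],[48,0]]
[[4,5],[6,19],[12,5],[14,1],[15,17],[21,5],[22,1],[25,0],[33,12],[35,0],[44,3],[46,1],[48,0]]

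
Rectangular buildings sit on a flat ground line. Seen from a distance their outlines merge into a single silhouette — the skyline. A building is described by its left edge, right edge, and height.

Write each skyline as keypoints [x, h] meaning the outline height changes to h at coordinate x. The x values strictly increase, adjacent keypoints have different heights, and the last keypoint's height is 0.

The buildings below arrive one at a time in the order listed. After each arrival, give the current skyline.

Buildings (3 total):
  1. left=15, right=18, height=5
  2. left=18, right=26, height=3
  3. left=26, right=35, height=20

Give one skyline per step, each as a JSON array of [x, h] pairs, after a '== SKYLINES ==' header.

== SKYLINES ==
[[15,5],[18,0]]
[[15,5],[18,3],[26,0]]
[[15,5],[18,3],[26,20],[35,0]]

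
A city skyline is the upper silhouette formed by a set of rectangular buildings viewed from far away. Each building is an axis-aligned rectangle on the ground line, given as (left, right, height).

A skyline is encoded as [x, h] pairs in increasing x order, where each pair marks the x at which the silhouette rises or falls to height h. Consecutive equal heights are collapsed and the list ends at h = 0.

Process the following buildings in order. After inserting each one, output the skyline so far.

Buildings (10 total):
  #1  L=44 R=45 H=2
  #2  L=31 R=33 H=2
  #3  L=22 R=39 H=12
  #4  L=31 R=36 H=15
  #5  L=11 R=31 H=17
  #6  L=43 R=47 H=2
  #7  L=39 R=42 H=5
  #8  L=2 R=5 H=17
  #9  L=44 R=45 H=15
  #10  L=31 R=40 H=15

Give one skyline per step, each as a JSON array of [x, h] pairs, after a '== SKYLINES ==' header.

== SKYLINES ==
[[44,2],[45,0]]
[[31,2],[33,0],[44,2],[45,0]]
[[22,12],[39,0],[44,2],[45,0]]
[[22,12],[31,15],[36,12],[39,0],[44,2],[45,0]]
[[11,17],[31,15],[36,12],[39,0],[44,2],[45,0]]
[[11,17],[31,15],[36,12],[39,0],[43,2],[47,0]]
[[11,17],[31,15],[36,12],[39,5],[42,0],[43,2],[47,0]]
[[2,17],[5,0],[11,17],[31,15],[36,12],[39,5],[42,0],[43,2],[47,0]]
[[2,17],[5,0],[11,17],[31,15],[36,12],[39,5],[42,0],[43,2],[44,15],[45,2],[47,0]]
[[2,17],[5,0],[11,17],[31,15],[40,5],[42,0],[43,2],[44,15],[45,2],[47,0]]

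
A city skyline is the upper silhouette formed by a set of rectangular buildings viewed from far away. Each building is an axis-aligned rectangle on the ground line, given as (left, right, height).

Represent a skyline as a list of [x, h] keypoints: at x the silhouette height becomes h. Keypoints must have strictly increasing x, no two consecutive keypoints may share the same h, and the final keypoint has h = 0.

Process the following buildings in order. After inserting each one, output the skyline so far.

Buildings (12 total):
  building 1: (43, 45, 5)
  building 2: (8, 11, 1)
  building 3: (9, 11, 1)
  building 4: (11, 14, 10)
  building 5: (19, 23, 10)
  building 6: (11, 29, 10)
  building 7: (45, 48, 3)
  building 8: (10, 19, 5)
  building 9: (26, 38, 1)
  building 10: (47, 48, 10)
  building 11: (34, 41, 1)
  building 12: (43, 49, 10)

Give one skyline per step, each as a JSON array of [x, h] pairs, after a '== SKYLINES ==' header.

== SKYLINES ==
[[43,5],[45,0]]
[[8,1],[11,0],[43,5],[45,0]]
[[8,1],[11,0],[43,5],[45,0]]
[[8,1],[11,10],[14,0],[43,5],[45,0]]
[[8,1],[11,10],[14,0],[19,10],[23,0],[43,5],[45,0]]
[[8,1],[11,10],[29,0],[43,5],[45,0]]
[[8,1],[11,10],[29,0],[43,5],[45,3],[48,0]]
[[8,1],[10,5],[11,10],[29,0],[43,5],[45,3],[48,0]]
[[8,1],[10,5],[11,10],[29,1],[38,0],[43,5],[45,3],[48,0]]
[[8,1],[10,5],[11,10],[29,1],[38,0],[43,5],[45,3],[47,10],[48,0]]
[[8,1],[10,5],[11,10],[29,1],[41,0],[43,5],[45,3],[47,10],[48,0]]
[[8,1],[10,5],[11,10],[29,1],[41,0],[43,10],[49,0]]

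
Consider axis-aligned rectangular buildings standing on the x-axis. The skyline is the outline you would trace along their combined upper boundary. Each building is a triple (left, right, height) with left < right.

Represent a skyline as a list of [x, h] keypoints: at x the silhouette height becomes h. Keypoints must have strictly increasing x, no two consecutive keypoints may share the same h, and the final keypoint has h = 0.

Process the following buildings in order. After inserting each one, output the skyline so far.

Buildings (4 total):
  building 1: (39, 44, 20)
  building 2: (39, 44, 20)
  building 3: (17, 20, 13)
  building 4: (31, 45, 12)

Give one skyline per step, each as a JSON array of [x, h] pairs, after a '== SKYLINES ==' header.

== SKYLINES ==
[[39,20],[44,0]]
[[39,20],[44,0]]
[[17,13],[20,0],[39,20],[44,0]]
[[17,13],[20,0],[31,12],[39,20],[44,12],[45,0]]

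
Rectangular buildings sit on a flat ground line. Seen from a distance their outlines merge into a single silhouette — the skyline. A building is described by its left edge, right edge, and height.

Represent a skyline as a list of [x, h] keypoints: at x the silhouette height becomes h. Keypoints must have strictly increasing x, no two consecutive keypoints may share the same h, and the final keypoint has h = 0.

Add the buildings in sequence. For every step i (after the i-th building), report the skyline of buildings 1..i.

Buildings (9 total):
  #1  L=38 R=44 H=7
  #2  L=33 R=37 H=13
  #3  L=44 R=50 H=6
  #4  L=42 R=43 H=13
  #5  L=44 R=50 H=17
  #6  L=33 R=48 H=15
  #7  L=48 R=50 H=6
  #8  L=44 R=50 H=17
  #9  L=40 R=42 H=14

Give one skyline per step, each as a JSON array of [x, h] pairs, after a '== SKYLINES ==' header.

== SKYLINES ==
[[38,7],[44,0]]
[[33,13],[37,0],[38,7],[44,0]]
[[33,13],[37,0],[38,7],[44,6],[50,0]]
[[33,13],[37,0],[38,7],[42,13],[43,7],[44,6],[50,0]]
[[33,13],[37,0],[38,7],[42,13],[43,7],[44,17],[50,0]]
[[33,15],[44,17],[50,0]]
[[33,15],[44,17],[50,0]]
[[33,15],[44,17],[50,0]]
[[33,15],[44,17],[50,0]]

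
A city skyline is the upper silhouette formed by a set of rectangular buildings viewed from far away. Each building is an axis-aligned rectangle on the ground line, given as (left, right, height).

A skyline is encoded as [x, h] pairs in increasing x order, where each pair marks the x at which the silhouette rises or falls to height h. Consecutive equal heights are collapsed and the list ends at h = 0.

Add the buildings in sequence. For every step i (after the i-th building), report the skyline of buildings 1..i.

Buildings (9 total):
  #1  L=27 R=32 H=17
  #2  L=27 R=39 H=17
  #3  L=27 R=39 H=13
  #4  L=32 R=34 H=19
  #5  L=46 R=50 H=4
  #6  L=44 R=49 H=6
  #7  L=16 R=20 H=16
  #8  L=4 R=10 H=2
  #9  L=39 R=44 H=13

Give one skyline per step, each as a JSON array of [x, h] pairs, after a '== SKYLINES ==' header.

== SKYLINES ==
[[27,17],[32,0]]
[[27,17],[39,0]]
[[27,17],[39,0]]
[[27,17],[32,19],[34,17],[39,0]]
[[27,17],[32,19],[34,17],[39,0],[46,4],[50,0]]
[[27,17],[32,19],[34,17],[39,0],[44,6],[49,4],[50,0]]
[[16,16],[20,0],[27,17],[32,19],[34,17],[39,0],[44,6],[49,4],[50,0]]
[[4,2],[10,0],[16,16],[20,0],[27,17],[32,19],[34,17],[39,0],[44,6],[49,4],[50,0]]
[[4,2],[10,0],[16,16],[20,0],[27,17],[32,19],[34,17],[39,13],[44,6],[49,4],[50,0]]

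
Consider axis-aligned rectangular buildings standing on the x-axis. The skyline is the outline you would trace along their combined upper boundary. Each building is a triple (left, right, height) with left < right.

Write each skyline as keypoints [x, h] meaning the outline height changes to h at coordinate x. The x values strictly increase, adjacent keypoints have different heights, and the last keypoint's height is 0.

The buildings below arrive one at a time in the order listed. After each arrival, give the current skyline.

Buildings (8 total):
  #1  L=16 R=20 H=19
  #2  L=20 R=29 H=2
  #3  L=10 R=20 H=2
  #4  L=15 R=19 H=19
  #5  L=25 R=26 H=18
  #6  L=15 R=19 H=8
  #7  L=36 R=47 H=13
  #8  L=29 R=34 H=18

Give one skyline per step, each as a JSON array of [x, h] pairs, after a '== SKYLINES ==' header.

== SKYLINES ==
[[16,19],[20,0]]
[[16,19],[20,2],[29,0]]
[[10,2],[16,19],[20,2],[29,0]]
[[10,2],[15,19],[20,2],[29,0]]
[[10,2],[15,19],[20,2],[25,18],[26,2],[29,0]]
[[10,2],[15,19],[20,2],[25,18],[26,2],[29,0]]
[[10,2],[15,19],[20,2],[25,18],[26,2],[29,0],[36,13],[47,0]]
[[10,2],[15,19],[20,2],[25,18],[26,2],[29,18],[34,0],[36,13],[47,0]]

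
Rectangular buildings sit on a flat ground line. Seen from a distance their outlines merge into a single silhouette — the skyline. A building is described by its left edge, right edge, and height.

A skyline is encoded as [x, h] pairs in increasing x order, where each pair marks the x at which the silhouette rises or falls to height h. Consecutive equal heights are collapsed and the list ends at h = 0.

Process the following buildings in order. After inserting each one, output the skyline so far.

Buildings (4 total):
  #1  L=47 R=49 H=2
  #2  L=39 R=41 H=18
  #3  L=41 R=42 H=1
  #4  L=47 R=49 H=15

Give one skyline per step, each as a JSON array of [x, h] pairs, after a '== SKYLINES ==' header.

== SKYLINES ==
[[47,2],[49,0]]
[[39,18],[41,0],[47,2],[49,0]]
[[39,18],[41,1],[42,0],[47,2],[49,0]]
[[39,18],[41,1],[42,0],[47,15],[49,0]]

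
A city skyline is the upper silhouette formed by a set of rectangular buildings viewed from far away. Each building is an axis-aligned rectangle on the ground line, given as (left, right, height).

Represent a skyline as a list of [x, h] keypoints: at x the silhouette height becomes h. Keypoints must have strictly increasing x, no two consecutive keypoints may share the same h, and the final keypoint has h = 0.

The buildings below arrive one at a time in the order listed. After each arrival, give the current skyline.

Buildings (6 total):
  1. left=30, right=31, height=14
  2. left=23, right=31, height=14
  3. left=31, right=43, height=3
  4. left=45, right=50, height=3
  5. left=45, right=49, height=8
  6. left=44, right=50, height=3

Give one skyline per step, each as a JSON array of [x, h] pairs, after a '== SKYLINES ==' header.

== SKYLINES ==
[[30,14],[31,0]]
[[23,14],[31,0]]
[[23,14],[31,3],[43,0]]
[[23,14],[31,3],[43,0],[45,3],[50,0]]
[[23,14],[31,3],[43,0],[45,8],[49,3],[50,0]]
[[23,14],[31,3],[43,0],[44,3],[45,8],[49,3],[50,0]]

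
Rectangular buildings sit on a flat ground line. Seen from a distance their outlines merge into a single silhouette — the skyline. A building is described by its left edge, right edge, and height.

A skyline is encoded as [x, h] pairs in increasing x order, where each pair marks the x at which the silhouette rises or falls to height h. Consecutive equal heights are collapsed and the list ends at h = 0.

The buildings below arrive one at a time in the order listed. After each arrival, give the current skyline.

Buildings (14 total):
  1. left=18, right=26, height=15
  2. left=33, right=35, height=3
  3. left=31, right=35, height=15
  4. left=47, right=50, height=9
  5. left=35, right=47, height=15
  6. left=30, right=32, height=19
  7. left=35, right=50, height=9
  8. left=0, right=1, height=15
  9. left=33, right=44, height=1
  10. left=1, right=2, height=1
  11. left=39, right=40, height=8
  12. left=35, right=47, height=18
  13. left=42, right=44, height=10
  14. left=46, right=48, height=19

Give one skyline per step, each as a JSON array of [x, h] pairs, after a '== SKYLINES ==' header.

== SKYLINES ==
[[18,15],[26,0]]
[[18,15],[26,0],[33,3],[35,0]]
[[18,15],[26,0],[31,15],[35,0]]
[[18,15],[26,0],[31,15],[35,0],[47,9],[50,0]]
[[18,15],[26,0],[31,15],[47,9],[50,0]]
[[18,15],[26,0],[30,19],[32,15],[47,9],[50,0]]
[[18,15],[26,0],[30,19],[32,15],[47,9],[50,0]]
[[0,15],[1,0],[18,15],[26,0],[30,19],[32,15],[47,9],[50,0]]
[[0,15],[1,0],[18,15],[26,0],[30,19],[32,15],[47,9],[50,0]]
[[0,15],[1,1],[2,0],[18,15],[26,0],[30,19],[32,15],[47,9],[50,0]]
[[0,15],[1,1],[2,0],[18,15],[26,0],[30,19],[32,15],[47,9],[50,0]]
[[0,15],[1,1],[2,0],[18,15],[26,0],[30,19],[32,15],[35,18],[47,9],[50,0]]
[[0,15],[1,1],[2,0],[18,15],[26,0],[30,19],[32,15],[35,18],[47,9],[50,0]]
[[0,15],[1,1],[2,0],[18,15],[26,0],[30,19],[32,15],[35,18],[46,19],[48,9],[50,0]]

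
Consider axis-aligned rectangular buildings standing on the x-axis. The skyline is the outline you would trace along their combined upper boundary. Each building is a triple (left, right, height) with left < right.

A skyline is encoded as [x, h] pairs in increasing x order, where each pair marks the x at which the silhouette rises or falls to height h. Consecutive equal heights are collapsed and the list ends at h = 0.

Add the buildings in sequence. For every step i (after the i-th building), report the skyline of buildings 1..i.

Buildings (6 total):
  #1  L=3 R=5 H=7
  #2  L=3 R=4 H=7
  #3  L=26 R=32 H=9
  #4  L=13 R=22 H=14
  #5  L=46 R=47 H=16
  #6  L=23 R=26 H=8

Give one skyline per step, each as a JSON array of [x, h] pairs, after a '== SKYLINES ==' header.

== SKYLINES ==
[[3,7],[5,0]]
[[3,7],[5,0]]
[[3,7],[5,0],[26,9],[32,0]]
[[3,7],[5,0],[13,14],[22,0],[26,9],[32,0]]
[[3,7],[5,0],[13,14],[22,0],[26,9],[32,0],[46,16],[47,0]]
[[3,7],[5,0],[13,14],[22,0],[23,8],[26,9],[32,0],[46,16],[47,0]]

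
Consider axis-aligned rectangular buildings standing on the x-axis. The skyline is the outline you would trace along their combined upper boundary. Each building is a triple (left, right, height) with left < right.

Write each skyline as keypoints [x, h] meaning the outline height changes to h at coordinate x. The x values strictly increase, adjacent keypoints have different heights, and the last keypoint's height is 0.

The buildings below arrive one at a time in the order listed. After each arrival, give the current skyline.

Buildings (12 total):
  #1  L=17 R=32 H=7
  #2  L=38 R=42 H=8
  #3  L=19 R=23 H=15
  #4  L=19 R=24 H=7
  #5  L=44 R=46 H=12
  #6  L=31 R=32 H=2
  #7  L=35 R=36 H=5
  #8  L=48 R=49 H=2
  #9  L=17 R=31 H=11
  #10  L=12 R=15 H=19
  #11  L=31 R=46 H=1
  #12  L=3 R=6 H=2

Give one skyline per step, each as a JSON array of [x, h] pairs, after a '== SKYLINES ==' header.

== SKYLINES ==
[[17,7],[32,0]]
[[17,7],[32,0],[38,8],[42,0]]
[[17,7],[19,15],[23,7],[32,0],[38,8],[42,0]]
[[17,7],[19,15],[23,7],[32,0],[38,8],[42,0]]
[[17,7],[19,15],[23,7],[32,0],[38,8],[42,0],[44,12],[46,0]]
[[17,7],[19,15],[23,7],[32,0],[38,8],[42,0],[44,12],[46,0]]
[[17,7],[19,15],[23,7],[32,0],[35,5],[36,0],[38,8],[42,0],[44,12],[46,0]]
[[17,7],[19,15],[23,7],[32,0],[35,5],[36,0],[38,8],[42,0],[44,12],[46,0],[48,2],[49,0]]
[[17,11],[19,15],[23,11],[31,7],[32,0],[35,5],[36,0],[38,8],[42,0],[44,12],[46,0],[48,2],[49,0]]
[[12,19],[15,0],[17,11],[19,15],[23,11],[31,7],[32,0],[35,5],[36,0],[38,8],[42,0],[44,12],[46,0],[48,2],[49,0]]
[[12,19],[15,0],[17,11],[19,15],[23,11],[31,7],[32,1],[35,5],[36,1],[38,8],[42,1],[44,12],[46,0],[48,2],[49,0]]
[[3,2],[6,0],[12,19],[15,0],[17,11],[19,15],[23,11],[31,7],[32,1],[35,5],[36,1],[38,8],[42,1],[44,12],[46,0],[48,2],[49,0]]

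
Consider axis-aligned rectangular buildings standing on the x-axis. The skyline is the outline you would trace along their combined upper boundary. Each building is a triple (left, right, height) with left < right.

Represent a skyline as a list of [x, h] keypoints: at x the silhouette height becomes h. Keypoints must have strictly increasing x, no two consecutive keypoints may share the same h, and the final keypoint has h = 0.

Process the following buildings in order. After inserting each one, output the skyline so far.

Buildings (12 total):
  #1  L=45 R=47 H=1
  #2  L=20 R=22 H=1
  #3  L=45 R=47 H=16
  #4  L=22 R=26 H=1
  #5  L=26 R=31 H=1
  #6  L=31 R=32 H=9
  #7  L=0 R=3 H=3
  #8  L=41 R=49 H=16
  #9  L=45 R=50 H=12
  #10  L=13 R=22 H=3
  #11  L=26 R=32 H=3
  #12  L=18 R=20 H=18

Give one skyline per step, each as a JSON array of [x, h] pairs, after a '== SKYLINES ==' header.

== SKYLINES ==
[[45,1],[47,0]]
[[20,1],[22,0],[45,1],[47,0]]
[[20,1],[22,0],[45,16],[47,0]]
[[20,1],[26,0],[45,16],[47,0]]
[[20,1],[31,0],[45,16],[47,0]]
[[20,1],[31,9],[32,0],[45,16],[47,0]]
[[0,3],[3,0],[20,1],[31,9],[32,0],[45,16],[47,0]]
[[0,3],[3,0],[20,1],[31,9],[32,0],[41,16],[49,0]]
[[0,3],[3,0],[20,1],[31,9],[32,0],[41,16],[49,12],[50,0]]
[[0,3],[3,0],[13,3],[22,1],[31,9],[32,0],[41,16],[49,12],[50,0]]
[[0,3],[3,0],[13,3],[22,1],[26,3],[31,9],[32,0],[41,16],[49,12],[50,0]]
[[0,3],[3,0],[13,3],[18,18],[20,3],[22,1],[26,3],[31,9],[32,0],[41,16],[49,12],[50,0]]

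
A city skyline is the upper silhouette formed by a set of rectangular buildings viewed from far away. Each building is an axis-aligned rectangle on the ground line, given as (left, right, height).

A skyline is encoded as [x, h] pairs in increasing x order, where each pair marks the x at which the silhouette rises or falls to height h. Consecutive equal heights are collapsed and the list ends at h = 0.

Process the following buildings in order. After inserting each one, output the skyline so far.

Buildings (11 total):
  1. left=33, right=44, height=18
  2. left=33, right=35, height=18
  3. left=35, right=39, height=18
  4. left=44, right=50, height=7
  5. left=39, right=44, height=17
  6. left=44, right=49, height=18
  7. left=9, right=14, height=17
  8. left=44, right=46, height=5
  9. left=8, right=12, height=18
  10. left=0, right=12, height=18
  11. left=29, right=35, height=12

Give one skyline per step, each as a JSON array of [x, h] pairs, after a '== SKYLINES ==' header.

== SKYLINES ==
[[33,18],[44,0]]
[[33,18],[44,0]]
[[33,18],[44,0]]
[[33,18],[44,7],[50,0]]
[[33,18],[44,7],[50,0]]
[[33,18],[49,7],[50,0]]
[[9,17],[14,0],[33,18],[49,7],[50,0]]
[[9,17],[14,0],[33,18],[49,7],[50,0]]
[[8,18],[12,17],[14,0],[33,18],[49,7],[50,0]]
[[0,18],[12,17],[14,0],[33,18],[49,7],[50,0]]
[[0,18],[12,17],[14,0],[29,12],[33,18],[49,7],[50,0]]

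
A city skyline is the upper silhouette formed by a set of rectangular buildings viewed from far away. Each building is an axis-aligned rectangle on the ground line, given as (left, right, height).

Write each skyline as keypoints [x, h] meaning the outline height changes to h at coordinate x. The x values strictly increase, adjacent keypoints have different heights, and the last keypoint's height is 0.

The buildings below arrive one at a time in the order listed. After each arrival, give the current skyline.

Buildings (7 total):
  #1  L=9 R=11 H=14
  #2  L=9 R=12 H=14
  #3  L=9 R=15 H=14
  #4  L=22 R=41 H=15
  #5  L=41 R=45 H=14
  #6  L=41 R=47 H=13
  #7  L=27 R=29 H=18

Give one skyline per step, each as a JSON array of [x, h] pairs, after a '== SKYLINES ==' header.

== SKYLINES ==
[[9,14],[11,0]]
[[9,14],[12,0]]
[[9,14],[15,0]]
[[9,14],[15,0],[22,15],[41,0]]
[[9,14],[15,0],[22,15],[41,14],[45,0]]
[[9,14],[15,0],[22,15],[41,14],[45,13],[47,0]]
[[9,14],[15,0],[22,15],[27,18],[29,15],[41,14],[45,13],[47,0]]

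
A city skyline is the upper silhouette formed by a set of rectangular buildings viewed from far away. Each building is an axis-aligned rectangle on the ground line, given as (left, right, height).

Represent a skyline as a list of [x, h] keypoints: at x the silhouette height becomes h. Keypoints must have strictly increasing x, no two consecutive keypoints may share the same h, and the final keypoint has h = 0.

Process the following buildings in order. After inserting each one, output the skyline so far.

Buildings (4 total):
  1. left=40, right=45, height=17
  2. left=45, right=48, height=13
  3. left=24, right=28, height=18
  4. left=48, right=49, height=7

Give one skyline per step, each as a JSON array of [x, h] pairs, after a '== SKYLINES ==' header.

== SKYLINES ==
[[40,17],[45,0]]
[[40,17],[45,13],[48,0]]
[[24,18],[28,0],[40,17],[45,13],[48,0]]
[[24,18],[28,0],[40,17],[45,13],[48,7],[49,0]]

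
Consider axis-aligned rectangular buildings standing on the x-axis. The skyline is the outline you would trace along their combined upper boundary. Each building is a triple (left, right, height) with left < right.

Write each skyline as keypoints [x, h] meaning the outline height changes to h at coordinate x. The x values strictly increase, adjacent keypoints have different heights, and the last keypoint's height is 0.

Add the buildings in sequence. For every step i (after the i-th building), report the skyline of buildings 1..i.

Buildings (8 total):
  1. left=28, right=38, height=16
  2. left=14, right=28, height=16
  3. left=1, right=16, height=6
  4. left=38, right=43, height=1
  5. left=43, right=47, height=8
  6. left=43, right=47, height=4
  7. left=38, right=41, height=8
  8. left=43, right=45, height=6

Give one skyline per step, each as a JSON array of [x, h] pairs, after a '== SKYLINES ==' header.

== SKYLINES ==
[[28,16],[38,0]]
[[14,16],[38,0]]
[[1,6],[14,16],[38,0]]
[[1,6],[14,16],[38,1],[43,0]]
[[1,6],[14,16],[38,1],[43,8],[47,0]]
[[1,6],[14,16],[38,1],[43,8],[47,0]]
[[1,6],[14,16],[38,8],[41,1],[43,8],[47,0]]
[[1,6],[14,16],[38,8],[41,1],[43,8],[47,0]]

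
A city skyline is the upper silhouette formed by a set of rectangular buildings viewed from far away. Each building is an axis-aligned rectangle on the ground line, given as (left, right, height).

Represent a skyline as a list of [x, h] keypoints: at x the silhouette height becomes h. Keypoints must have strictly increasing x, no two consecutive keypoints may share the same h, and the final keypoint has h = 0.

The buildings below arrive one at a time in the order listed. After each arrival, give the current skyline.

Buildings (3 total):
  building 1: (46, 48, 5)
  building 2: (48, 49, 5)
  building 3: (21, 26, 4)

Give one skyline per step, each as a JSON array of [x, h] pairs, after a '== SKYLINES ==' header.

== SKYLINES ==
[[46,5],[48,0]]
[[46,5],[49,0]]
[[21,4],[26,0],[46,5],[49,0]]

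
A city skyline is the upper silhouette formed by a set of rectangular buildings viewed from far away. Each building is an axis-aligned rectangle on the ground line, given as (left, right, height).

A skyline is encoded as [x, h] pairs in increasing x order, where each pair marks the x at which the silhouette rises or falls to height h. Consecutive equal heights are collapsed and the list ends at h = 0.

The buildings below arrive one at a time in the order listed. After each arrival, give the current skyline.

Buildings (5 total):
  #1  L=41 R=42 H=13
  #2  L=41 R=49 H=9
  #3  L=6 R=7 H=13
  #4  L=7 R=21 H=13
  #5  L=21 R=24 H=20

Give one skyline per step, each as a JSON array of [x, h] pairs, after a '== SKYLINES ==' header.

== SKYLINES ==
[[41,13],[42,0]]
[[41,13],[42,9],[49,0]]
[[6,13],[7,0],[41,13],[42,9],[49,0]]
[[6,13],[21,0],[41,13],[42,9],[49,0]]
[[6,13],[21,20],[24,0],[41,13],[42,9],[49,0]]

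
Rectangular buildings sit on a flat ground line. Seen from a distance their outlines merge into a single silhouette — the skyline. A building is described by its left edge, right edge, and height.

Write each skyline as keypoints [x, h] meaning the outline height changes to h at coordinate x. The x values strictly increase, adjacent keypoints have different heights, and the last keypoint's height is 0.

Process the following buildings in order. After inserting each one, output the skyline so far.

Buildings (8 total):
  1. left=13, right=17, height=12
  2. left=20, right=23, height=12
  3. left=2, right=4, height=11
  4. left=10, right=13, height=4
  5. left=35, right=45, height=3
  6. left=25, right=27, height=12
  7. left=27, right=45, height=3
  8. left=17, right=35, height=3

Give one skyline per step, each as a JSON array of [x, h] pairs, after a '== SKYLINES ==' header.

== SKYLINES ==
[[13,12],[17,0]]
[[13,12],[17,0],[20,12],[23,0]]
[[2,11],[4,0],[13,12],[17,0],[20,12],[23,0]]
[[2,11],[4,0],[10,4],[13,12],[17,0],[20,12],[23,0]]
[[2,11],[4,0],[10,4],[13,12],[17,0],[20,12],[23,0],[35,3],[45,0]]
[[2,11],[4,0],[10,4],[13,12],[17,0],[20,12],[23,0],[25,12],[27,0],[35,3],[45,0]]
[[2,11],[4,0],[10,4],[13,12],[17,0],[20,12],[23,0],[25,12],[27,3],[45,0]]
[[2,11],[4,0],[10,4],[13,12],[17,3],[20,12],[23,3],[25,12],[27,3],[45,0]]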